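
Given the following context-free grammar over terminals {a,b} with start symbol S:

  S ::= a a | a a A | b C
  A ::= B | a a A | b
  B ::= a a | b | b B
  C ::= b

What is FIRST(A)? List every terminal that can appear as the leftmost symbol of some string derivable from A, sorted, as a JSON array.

Compute FIRST by fixpoint:
round 1:
  A via A→a a A: +{a}
  A via A→b: +{b}
  B via B→a a: +{a}
  B via B→b: +{b}
  C via C→b: +{b}
  S via S→a a: +{a}
  S via S→b C: +{b}
  FIRST(S)={a,b}  FIRST(A)={a,b}  FIRST(B)={a,b}  FIRST(C)={b}
round 2: (stable)
  FIRST(S)={a,b}  FIRST(A)={a,b}  FIRST(B)={a,b}  FIRST(C)={b}

FIRST(A) = ["a", "b"]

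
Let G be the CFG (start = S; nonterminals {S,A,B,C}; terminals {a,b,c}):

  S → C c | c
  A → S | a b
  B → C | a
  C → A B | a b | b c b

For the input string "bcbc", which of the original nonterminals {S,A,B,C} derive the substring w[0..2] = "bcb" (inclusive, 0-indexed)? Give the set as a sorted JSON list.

CNF form of G:
  S -> C T0 | c
  A -> C T0 | T1 T2 | c
  B -> A B | T1 T2 | T2 X3 | a
  C -> A B | T1 T2 | T2 X4
  T0 -> c
  T1 -> a
  T2 -> b
  X3 -> T0 T2
  X4 -> T0 T2

Fill CYK table bottom-up — only the sub-triangle for w[0..2]:
  cell(0,0) b: {T2}  orig:{}
  cell(1,1) c: {A,S,T0}  orig:{A,S}
  cell(2,2) b: {T2}  orig:{}
  cell(0,1) bc: ∅
  cell(1,2) cb: {X3,X4}  orig:{}
  cell(0,2) bcb: {B,C}

Original NTs in T[0,2] deriving "bcb": ["B", "C"]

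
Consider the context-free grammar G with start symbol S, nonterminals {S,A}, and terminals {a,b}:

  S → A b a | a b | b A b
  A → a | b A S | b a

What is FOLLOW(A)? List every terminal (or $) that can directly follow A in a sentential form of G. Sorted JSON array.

Compute FIRST by fixpoint:
round 1:
  A via A→a: +{a}
  A via A→b A S: +{b}
  S via S→A b a: +{a,b}
  FIRST[S]={a,b}  FIRST[A]={a,b}
round 2: (no change)
  FIRST[S]={a,b}  FIRST[A]={a,b}

Compute FOLLOW by fixpoint:
FOLLOW(S) := {$}
[1]
  A→b A S: FOLLOW(A) ⊇ FIRST(S) = {a,b}; new: +{a,b}
  A→b A S: FOLLOW(S) ⊇ FOLLOW(A) ⊇ {a,b}; new: +{a,b}
  FOLLOW(S)={$,a,b}  FOLLOW(A)={a,b}
[2] (stable)
  FOLLOW(S)={$,a,b}  FOLLOW(A)={a,b}

FOLLOW(A) = ["a", "b"]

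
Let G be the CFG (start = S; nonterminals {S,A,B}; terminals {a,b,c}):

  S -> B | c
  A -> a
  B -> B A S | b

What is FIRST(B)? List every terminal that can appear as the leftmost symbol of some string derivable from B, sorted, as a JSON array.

FIRST sets, iterate to fixpoint:
[1]
  A via A→a: +{a}
  B via B→b: +{b}
  S via S→B: +{b}
  S via S→c: +{c}
  FIRST[S]={b,c}  FIRST[A]={a}  FIRST[B]={b}
[2] done
  FIRST[S]={b,c}  FIRST[A]={a}  FIRST[B]={b}

FIRST(B) = ["b"]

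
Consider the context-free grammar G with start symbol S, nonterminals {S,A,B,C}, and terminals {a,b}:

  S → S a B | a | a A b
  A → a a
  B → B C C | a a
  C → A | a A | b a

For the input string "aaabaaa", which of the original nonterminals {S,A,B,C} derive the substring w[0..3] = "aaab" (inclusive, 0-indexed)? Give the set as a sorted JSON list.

Convert to CNF:
  S -> S X3 | T0 X4 | a
  A -> T0 T0
  B -> B X2 | T0 T0
  C -> T0 A | T0 T0 | T1 T0
  T0 -> a
  T1 -> b
  X2 -> C C
  X3 -> T0 B
  X4 -> A T1

CYK fill (cells [i..j] with 0 ≤ i ≤ j ≤ 3 only):
  [0..0]={S,T0}  "a"  orig:{S}
  [1..1]={S,T0}  "a"  orig:{S}
  [2..2]={S,T0}  "a"  orig:{S}
  [3..3]={T1}  "b"  orig:{}
  [0..1]={A,B,C}  "aa"
  [1..2]={A,B,C}  "aa"
  [2..3]=∅  "ab"
  [0..2]={C,X3}  "aaa"  orig:{C}
  [1..3]={X4}  "aab"  orig:{}
  [0..3]={S}  "aaab"

Original NTs in T[0,3] deriving "aaab": ["S"]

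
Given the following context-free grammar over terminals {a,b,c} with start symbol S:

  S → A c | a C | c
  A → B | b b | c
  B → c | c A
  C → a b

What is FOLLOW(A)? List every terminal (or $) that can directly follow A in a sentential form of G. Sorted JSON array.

FIRST sets, iterate to fixpoint:
pass 1:
  A via A→b b: +{b}
  A via A→c: +{c}
  B via B→c: +{c}
  C via C→a b: +{a}
  S via S→A c: +{b,c}
  S via S→a C: +{a}
  FIRST(S)={a,b,c}  FIRST(A)={b,c}  FIRST(B)={c}  FIRST(C)={a}
pass 2: (stable)
  FIRST(S)={a,b,c}  FIRST(A)={b,c}  FIRST(B)={c}  FIRST(C)={a}

FOLLOW sets:
FOLLOW(S) := {$}
iter 1:
  S→A c: FOLLOW(A) ⊇ FIRST(c) = {c}; new: +{c}
  S→a C: FOLLOW(C) ⊇ FOLLOW(S) ⊇ {$}; new: +{$}
  S: {$}  A: {c}  B: {}  C: {$}
iter 2:
  A→B: FOLLOW(B) ⊇ FOLLOW(A) ⊇ {c}; new: +{c}
  S: {$}  A: {c}  B: {c}  C: {$}
iter 3: (stable)
  S: {$}  A: {c}  B: {c}  C: {$}

FOLLOW(A) = ["c"]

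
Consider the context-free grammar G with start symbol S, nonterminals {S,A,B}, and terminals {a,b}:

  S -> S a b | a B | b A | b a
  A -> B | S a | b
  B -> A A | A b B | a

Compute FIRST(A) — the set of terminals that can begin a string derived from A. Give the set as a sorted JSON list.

FIRST iteration:
round 1:
  A via A→b: +{b}
  B via B→A A: +{b}
  B via B→a: +{a}
  S via S→a B: +{a}
  S via S→b A: +{b}
  S: {a,b}  A: {b}  B: {a,b}
round 2:
  A via A→B: +{a}
  S: {a,b}  A: {a,b}  B: {a,b}
round 3: (stable)
  S: {a,b}  A: {a,b}  B: {a,b}

FIRST(A) = ["a", "b"]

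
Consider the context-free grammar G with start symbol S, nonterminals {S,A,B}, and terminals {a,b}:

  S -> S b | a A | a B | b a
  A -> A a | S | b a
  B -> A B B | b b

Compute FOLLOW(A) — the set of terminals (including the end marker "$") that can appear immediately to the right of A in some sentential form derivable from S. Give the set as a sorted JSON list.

Compute FIRST by fixpoint:
round 1:
  A via A→b a: +{b}
  B via B→A B B: +{b}
  S via S→a A: +{a}
  S via S→b a: +{b}
  S: {a,b}  A: {b}  B: {b}
round 2:
  A via A→S: +{a}
  B via B→A B B: +{a}
  S: {a,b}  A: {a,b}  B: {a,b}
round 3: (stable)
  S: {a,b}  A: {a,b}  B: {a,b}

Compute FOLLOW by fixpoint:
seed FOLLOW(S) with $
[1]
  A→A a: FOLLOW(A) ⊇ FIRST(a) = {a}; new: +{a}
  A→S: FOLLOW(S) ⊇ FOLLOW(A) ⊇ {a}; new: +{a}
  B→A B B: FOLLOW(A) ⊇ FIRST(B) = {a,b}; new: +{b}
  B→A B B: FOLLOW(B) ⊇ FIRST(B) = {a,b}; new: +{a,b}
  S→S b: FOLLOW(S) ⊇ FIRST(b) = {b}; new: +{b}
  S→a A: FOLLOW(A) ⊇ FOLLOW(S) ⊇ {$,a,b}; new: +{$}
  S→a B: FOLLOW(B) ⊇ FOLLOW(S) ⊇ {$,a,b}; new: +{$}
  FOLLOW[S]={$,a,b}  FOLLOW[A]={$,a,b}  FOLLOW[B]={$,a,b}
[2] (no change)
  FOLLOW[S]={$,a,b}  FOLLOW[A]={$,a,b}  FOLLOW[B]={$,a,b}

FOLLOW(A) = ["$", "a", "b"]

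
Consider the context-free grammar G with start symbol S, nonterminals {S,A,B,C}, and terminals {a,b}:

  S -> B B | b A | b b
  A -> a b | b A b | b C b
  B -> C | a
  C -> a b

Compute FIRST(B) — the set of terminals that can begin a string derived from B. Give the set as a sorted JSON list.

FIRST sets, iterate to fixpoint:
round 1:
  A via A→a b: +{a}
  A via A→b A b: +{b}
  B via B→a: +{a}
  C via C→a b: +{a}
  S via S→B B: +{a}
  S via S→b A: +{b}
  FIRST[S]={a,b}  FIRST[A]={a,b}  FIRST[B]={a}  FIRST[C]={a}
round 2: (stable)
  FIRST[S]={a,b}  FIRST[A]={a,b}  FIRST[B]={a}  FIRST[C]={a}

FIRST(B) = ["a"]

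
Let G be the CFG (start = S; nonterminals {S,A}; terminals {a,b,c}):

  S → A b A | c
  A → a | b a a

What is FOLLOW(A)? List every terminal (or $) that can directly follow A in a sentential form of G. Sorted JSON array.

FIRST sets, iterate to fixpoint:
[1]
  A via A→a: +{a}
  A via A→b a a: +{b}
  S via S→A b A: +{a,b}
  S via S→c: +{c}
  FIRST(S)={a,b,c}  FIRST(A)={a,b}
[2] (stable)
  FIRST(S)={a,b,c}  FIRST(A)={a,b}

FOLLOW iteration:
FOLLOW(S) := {$}
[1]
  S→A b A: FOLLOW(A) ⊇ FIRST(b) = {b}; new: +{b}
  S→A b A: FOLLOW(A) ⊇ FOLLOW(S) ⊇ {$}; new: +{$}
  FOLLOW[S]={$}  FOLLOW[A]={$,b}
[2] done
  FOLLOW[S]={$}  FOLLOW[A]={$,b}

FOLLOW(A) = ["$", "b"]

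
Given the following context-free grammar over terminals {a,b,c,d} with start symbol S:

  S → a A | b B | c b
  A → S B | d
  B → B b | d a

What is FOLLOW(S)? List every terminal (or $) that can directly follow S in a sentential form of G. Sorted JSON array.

FIRST iteration:
iter 1:
  A via A→d: +{d}
  B via B→d a: +{d}
  S via S→a A: +{a}
  S via S→b B: +{b}
  S via S→c b: +{c}
  FIRST[S]={a,b,c}  FIRST[A]={d}  FIRST[B]={d}
iter 2:
  A via A→S B: +{a,b,c}
  FIRST[S]={a,b,c}  FIRST[A]={a,b,c,d}  FIRST[B]={d}
iter 3: — fixpoint
  FIRST[S]={a,b,c}  FIRST[A]={a,b,c,d}  FIRST[B]={d}

Compute FOLLOW by fixpoint:
seed FOLLOW(S) with $
iter 1:
  A→S B: FOLLOW(S) ⊇ FIRST(B) = {d}; new: +{d}
  B→B b: FOLLOW(B) ⊇ FIRST(b) = {b}; new: +{b}
  S→a A: FOLLOW(A) ⊇ FOLLOW(S) ⊇ {$,d}; new: +{$,d}
  S→b B: FOLLOW(B) ⊇ FOLLOW(S) ⊇ {$,d}; new: +{$,d}
  FOLLOW[S]={$,d}  FOLLOW[A]={$,d}  FOLLOW[B]={$,b,d}
iter 2: done
  FOLLOW[S]={$,d}  FOLLOW[A]={$,d}  FOLLOW[B]={$,b,d}

FOLLOW(S) = ["$", "d"]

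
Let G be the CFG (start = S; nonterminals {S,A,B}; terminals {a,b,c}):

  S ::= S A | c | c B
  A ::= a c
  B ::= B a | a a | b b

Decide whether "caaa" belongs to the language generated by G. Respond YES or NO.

Convert to CNF:
  S -> S A | T1 B | c
  A -> T0 T1
  B -> B T0 | T0 T0 | T2 T2
  T0 -> a
  T1 -> c
  T2 -> b

CYK fill:
  [0..0]={S,T1}  "c"  orig:{S}
  [1..1]={T0}  "a"  orig:{}
  [2..2]={T0}  "a"  orig:{}
  [3..3]={T0}  "a"  orig:{}
  [0..1]=∅  "ca"
  [1..2]={B}  "aa"
  [2..3]={B}  "aa"
  [0..2]={S}  "caa"
  [1..3]={B}  "aaa"
  [0..3]={S}  "caaa"

S ∈ T[0,3] ⇒ YES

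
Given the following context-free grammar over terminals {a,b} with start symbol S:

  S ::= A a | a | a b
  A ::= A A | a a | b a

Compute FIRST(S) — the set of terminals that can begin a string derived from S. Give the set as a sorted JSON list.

Compute FIRST by fixpoint:
pass 1:
  A via A→a a: +{a}
  A via A→b a: +{b}
  S via S→A a: +{a,b}
  FIRST(S)={a,b}  FIRST(A)={a,b}
pass 2: — fixpoint
  FIRST(S)={a,b}  FIRST(A)={a,b}

FIRST(S) = ["a", "b"]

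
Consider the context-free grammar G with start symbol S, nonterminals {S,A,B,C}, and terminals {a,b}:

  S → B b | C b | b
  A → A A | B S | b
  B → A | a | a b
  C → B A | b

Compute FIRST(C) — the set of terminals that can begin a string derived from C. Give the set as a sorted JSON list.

Compute FIRST by fixpoint:
iter 1:
  A via A→b: +{b}
  B via B→A: +{b}
  B via B→a: +{a}
  C via C→B A: +{a,b}
  S via S→B b: +{a,b}
  S: {a,b}  A: {b}  B: {a,b}  C: {a,b}
iter 2:
  A via A→B S: +{a}
  S: {a,b}  A: {a,b}  B: {a,b}  C: {a,b}
iter 3: done
  S: {a,b}  A: {a,b}  B: {a,b}  C: {a,b}

FIRST(C) = ["a", "b"]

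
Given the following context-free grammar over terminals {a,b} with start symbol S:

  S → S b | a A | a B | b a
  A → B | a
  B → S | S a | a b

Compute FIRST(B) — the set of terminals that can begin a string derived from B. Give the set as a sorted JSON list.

FIRST iteration:
[1]
  A via A→a: +{a}
  B via B→a b: +{a}
  S via S→a A: +{a}
  S via S→b a: +{b}
  FIRST[S]={a,b}  FIRST[A]={a}  FIRST[B]={a}
[2]
  B via B→S: +{b}
  FIRST[S]={a,b}  FIRST[A]={a}  FIRST[B]={a,b}
[3]
  A via A→B: +{b}
  FIRST[S]={a,b}  FIRST[A]={a,b}  FIRST[B]={a,b}
[4] — fixpoint
  FIRST[S]={a,b}  FIRST[A]={a,b}  FIRST[B]={a,b}

FIRST(B) = ["a", "b"]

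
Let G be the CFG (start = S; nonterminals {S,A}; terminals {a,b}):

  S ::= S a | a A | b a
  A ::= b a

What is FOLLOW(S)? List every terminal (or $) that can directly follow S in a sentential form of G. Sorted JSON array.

FIRST iteration:
pass 1:
  A via A→b a: +{b}
  S via S→a A: +{a}
  S via S→b a: +{b}
  S: {a,b}  A: {b}
pass 2: done
  S: {a,b}  A: {b}

Compute FOLLOW by fixpoint:
initialize: $ ∈ FOLLOW(S)
iter 1:
  S→S a: FOLLOW(S) ⊇ FIRST(a) = {a}; new: +{a}
  S→a A: FOLLOW(A) ⊇ FOLLOW(S) ⊇ {$,a}; new: +{$,a}
  S: {$,a}  A: {$,a}
iter 2: — fixpoint
  S: {$,a}  A: {$,a}

FOLLOW(S) = ["$", "a"]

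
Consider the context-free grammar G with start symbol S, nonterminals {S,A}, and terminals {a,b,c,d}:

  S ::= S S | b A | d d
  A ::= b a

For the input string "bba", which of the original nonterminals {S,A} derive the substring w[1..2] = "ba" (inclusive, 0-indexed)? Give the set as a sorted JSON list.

CNF form of G:
  S -> S S | T0 A | T2 T2
  A -> T0 T1
  T0 -> b
  T1 -> a
  T2 -> d

Fill CYK table bottom-up, restricted to cells inside w[1..2]:
  [1..1]={T0}  "b"  orig:{}
  [2..2]={T1}  "a"  orig:{}
  [1..2]={A}  "ba"

Original NTs in T[1,2] deriving "ba": ["A"]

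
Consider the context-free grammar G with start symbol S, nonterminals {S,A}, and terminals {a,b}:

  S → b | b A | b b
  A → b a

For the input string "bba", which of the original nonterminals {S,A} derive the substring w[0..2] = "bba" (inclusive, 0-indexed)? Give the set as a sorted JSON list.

Convert to CNF:
  S -> T0 A | T0 T0 | b
  A -> T0 T1
  T0 -> b
  T1 -> a

Fill CYK table bottom-up, restricted to cells inside w[0..2]:
  [0..0]={S,T0}  "b"  orig:{S}
  [1..1]={S,T0}  "b"  orig:{S}
  [2..2]={T1}  "a"  orig:{}
  [0..1]={S}  "bb"
  [1..2]={A}  "ba"
  [0..2]={S}  "bba"

Original NTs in T[0,2] deriving "bba": ["S"]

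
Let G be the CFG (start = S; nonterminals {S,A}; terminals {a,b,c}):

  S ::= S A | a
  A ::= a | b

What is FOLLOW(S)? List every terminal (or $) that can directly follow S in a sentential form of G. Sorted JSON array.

Compute FIRST by fixpoint:
[1]
  A via A→a: +{a}
  A via A→b: +{b}
  S via S→a: +{a}
  S: {a}  A: {a,b}
[2] (stable)
  S: {a}  A: {a,b}

FOLLOW iteration:
FOLLOW(S) := {$}
iter 1:
  S→S A: FOLLOW(S) ⊇ FIRST(A) = {a,b}; new: +{a,b}
  S→S A: FOLLOW(A) ⊇ FOLLOW(S) ⊇ {$,a,b}; new: +{$,a,b}
  FOLLOW(S)={$,a,b}  FOLLOW(A)={$,a,b}
iter 2: (no change)
  FOLLOW(S)={$,a,b}  FOLLOW(A)={$,a,b}

FOLLOW(S) = ["$", "a", "b"]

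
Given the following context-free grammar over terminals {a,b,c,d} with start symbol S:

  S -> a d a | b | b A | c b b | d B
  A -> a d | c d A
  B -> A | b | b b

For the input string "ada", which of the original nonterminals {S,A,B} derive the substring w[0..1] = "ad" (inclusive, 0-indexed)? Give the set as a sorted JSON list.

CNF form of G:
  S -> T0 X6 | T1 B | T2 X7 | T3 A | b
  A -> T0 T1 | T2 X4
  B -> T0 T1 | T2 X5 | T3 T3 | b
  T0 -> a
  T1 -> d
  T2 -> c
  T3 -> b
  X4 -> T1 A
  X5 -> T1 A
  X6 -> T1 T0
  X7 -> T3 T3

CYK table (by increasing span) (cells [i..j] with 0 ≤ i ≤ j ≤ 1 only):
  T[0,0] 'a' = {T0}  orig:{}
  T[1,1] 'd' = {T1}  orig:{}
  T[0,1] 'ad' = {A,B}

Original NTs in T[0,1] deriving "ad": ["A", "B"]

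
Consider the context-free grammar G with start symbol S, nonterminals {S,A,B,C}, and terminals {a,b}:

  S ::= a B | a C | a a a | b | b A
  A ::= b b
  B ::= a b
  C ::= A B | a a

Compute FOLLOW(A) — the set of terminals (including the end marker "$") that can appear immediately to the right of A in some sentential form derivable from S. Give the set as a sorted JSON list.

FIRST sets, iterate to fixpoint:
round 1:
  A via A→b b: +{b}
  B via B→a b: +{a}
  C via C→A B: +{b}
  C via C→a a: +{a}
  S via S→a B: +{a}
  S via S→b: +{b}
  FIRST[S]={a,b}  FIRST[A]={b}  FIRST[B]={a}  FIRST[C]={a,b}
round 2: done
  FIRST[S]={a,b}  FIRST[A]={b}  FIRST[B]={a}  FIRST[C]={a,b}

FOLLOW iteration:
seed FOLLOW(S) with $
pass 1:
  C→A B: FOLLOW(A) ⊇ FIRST(B) = {a}; new: +{a}
  S→a B: FOLLOW(B) ⊇ FOLLOW(S) ⊇ {$}; new: +{$}
  S→a C: FOLLOW(C) ⊇ FOLLOW(S) ⊇ {$}; new: +{$}
  S→b A: FOLLOW(A) ⊇ FOLLOW(S) ⊇ {$}; new: +{$}
  FOLLOW[S]={$}  FOLLOW[A]={$,a}  FOLLOW[B]={$}  FOLLOW[C]={$}
pass 2: (no change)
  FOLLOW[S]={$}  FOLLOW[A]={$,a}  FOLLOW[B]={$}  FOLLOW[C]={$}

FOLLOW(A) = ["$", "a"]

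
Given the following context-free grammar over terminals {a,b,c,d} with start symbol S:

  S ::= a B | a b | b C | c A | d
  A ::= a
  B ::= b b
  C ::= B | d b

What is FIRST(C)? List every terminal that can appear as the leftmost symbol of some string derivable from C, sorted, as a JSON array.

FIRST iteration:
pass 1:
  A via A→a: +{a}
  B via B→b b: +{b}
  C via C→B: +{b}
  C via C→d b: +{d}
  S via S→a B: +{a}
  S via S→b C: +{b}
  S via S→c A: +{c}
  S via S→d: +{d}
  FIRST[S]={a,b,c,d}  FIRST[A]={a}  FIRST[B]={b}  FIRST[C]={b,d}
pass 2: (no change)
  FIRST[S]={a,b,c,d}  FIRST[A]={a}  FIRST[B]={b}  FIRST[C]={b,d}

FIRST(C) = ["b", "d"]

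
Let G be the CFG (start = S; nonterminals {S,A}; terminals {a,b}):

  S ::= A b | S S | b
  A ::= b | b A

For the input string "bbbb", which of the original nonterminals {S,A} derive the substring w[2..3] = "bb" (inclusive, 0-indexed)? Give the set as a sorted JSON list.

CNF form of G:
  S -> A T0 | S S | b
  A -> T0 A | b
  T0 -> b

CYK fill (cells [i..j] with 2 ≤ i ≤ j ≤ 3 only):
  T[2,2] 'b' = {A,S,T0}  orig:{A,S}
  T[3,3] 'b' = {A,S,T0}  orig:{A,S}
  T[2,3] 'bb' = {A,S}

Original NTs in T[2,3] deriving "bb": ["A", "S"]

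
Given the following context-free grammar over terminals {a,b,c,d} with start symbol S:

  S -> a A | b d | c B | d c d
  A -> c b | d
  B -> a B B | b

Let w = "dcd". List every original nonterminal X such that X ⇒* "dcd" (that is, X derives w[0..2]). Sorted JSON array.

CNF form of G:
  S -> T0 B | T1 T3 | T2 A | T3 X5
  A -> T0 T1 | d
  B -> T2 X4 | b
  T0 -> c
  T1 -> b
  T2 -> a
  T3 -> d
  X4 -> B B
  X5 -> T0 T3

CYK table (by increasing span) — only the sub-triangle for w[0..2]:
  T[0,0] 'd' = {A,T3}  orig:{A}
  T[1,1] 'c' = {T0}  orig:{}
  T[2,2] 'd' = {A,T3}  orig:{A}
  T[0,1] 'dc' = ∅
  T[1,2] 'cd' = {X5}  orig:{}
  T[0,2] 'dcd' = {S}

Original NTs in T[0,2] deriving "dcd": ["S"]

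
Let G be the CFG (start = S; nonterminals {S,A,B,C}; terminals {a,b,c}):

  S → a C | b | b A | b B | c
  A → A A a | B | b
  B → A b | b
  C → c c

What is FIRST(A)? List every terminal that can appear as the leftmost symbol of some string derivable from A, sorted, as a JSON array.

FIRST iteration:
[1]
  A via A→b: +{b}
  B via B→A b: +{b}
  C via C→c c: +{c}
  S via S→a C: +{a}
  S via S→b: +{b}
  S via S→c: +{c}
  FIRST[S]={a,b,c}  FIRST[A]={b}  FIRST[B]={b}  FIRST[C]={c}
[2] (stable)
  FIRST[S]={a,b,c}  FIRST[A]={b}  FIRST[B]={b}  FIRST[C]={c}

FIRST(A) = ["b"]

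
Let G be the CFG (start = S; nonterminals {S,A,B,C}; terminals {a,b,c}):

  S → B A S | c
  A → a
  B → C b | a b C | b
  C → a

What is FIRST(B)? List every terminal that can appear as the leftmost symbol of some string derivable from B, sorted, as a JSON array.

Compute FIRST by fixpoint:
[1]
  A via A→a: +{a}
  B via B→a b C: +{a}
  B via B→b: +{b}
  C via C→a: +{a}
  S via S→B A S: +{a,b}
  S via S→c: +{c}
  FIRST(S)={a,b,c}  FIRST(A)={a}  FIRST(B)={a,b}  FIRST(C)={a}
[2] — fixpoint
  FIRST(S)={a,b,c}  FIRST(A)={a}  FIRST(B)={a,b}  FIRST(C)={a}

FIRST(B) = ["a", "b"]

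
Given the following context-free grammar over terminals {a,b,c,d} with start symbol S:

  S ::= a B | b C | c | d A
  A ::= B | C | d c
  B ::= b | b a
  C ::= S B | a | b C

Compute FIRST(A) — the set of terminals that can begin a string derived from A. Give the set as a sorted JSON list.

FIRST sets, iterate to fixpoint:
round 1:
  A via A→d c: +{d}
  B via B→b: +{b}
  C via C→a: +{a}
  C via C→b C: +{b}
  S via S→a B: +{a}
  S via S→b C: +{b}
  S via S→c: +{c}
  S via S→d A: +{d}
  S: {a,b,c,d}  A: {d}  B: {b}  C: {a,b}
round 2:
  A via A→B: +{b}
  A via A→C: +{a}
  C via C→S B: +{c,d}
  S: {a,b,c,d}  A: {a,b,d}  B: {b}  C: {a,b,c,d}
round 3:
  A via A→C: +{c}
  S: {a,b,c,d}  A: {a,b,c,d}  B: {b}  C: {a,b,c,d}
round 4: done
  S: {a,b,c,d}  A: {a,b,c,d}  B: {b}  C: {a,b,c,d}

FIRST(A) = ["a", "b", "c", "d"]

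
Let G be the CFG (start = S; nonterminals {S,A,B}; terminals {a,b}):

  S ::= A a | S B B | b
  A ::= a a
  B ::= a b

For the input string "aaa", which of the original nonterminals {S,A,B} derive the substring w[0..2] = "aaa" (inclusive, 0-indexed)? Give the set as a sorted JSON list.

Convert to CNF:
  S -> A T0 | S X2 | b
  A -> T0 T0
  B -> T0 T1
  T0 -> a
  T1 -> b
  X2 -> B B

CYK table (by increasing span), restricted to cells inside w[0..2]:
  [0..0]={T0}  "a"  orig:{}
  [1..1]={T0}  "a"  orig:{}
  [2..2]={T0}  "a"  orig:{}
  [0..1]={A}  "aa"
  [1..2]={A}  "aa"
  [0..2]={S}  "aaa"

Original NTs in T[0,2] deriving "aaa": ["S"]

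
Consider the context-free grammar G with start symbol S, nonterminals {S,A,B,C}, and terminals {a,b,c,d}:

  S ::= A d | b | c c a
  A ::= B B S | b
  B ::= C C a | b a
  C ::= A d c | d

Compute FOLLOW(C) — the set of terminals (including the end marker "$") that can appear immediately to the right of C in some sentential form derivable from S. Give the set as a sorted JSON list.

FIRST sets, iterate to fixpoint:
pass 1:
  A via A→b: +{b}
  B via B→b a: +{b}
  C via C→A d c: +{b}
  C via C→d: +{d}
  S via S→A d: +{b}
  S via S→c c a: +{c}
  FIRST[S]={b,c}  FIRST[A]={b}  FIRST[B]={b}  FIRST[C]={b,d}
pass 2:
  B via B→C C a: +{d}
  FIRST[S]={b,c}  FIRST[A]={b}  FIRST[B]={b,d}  FIRST[C]={b,d}
pass 3:
  A via A→B B S: +{d}
  S via S→A d: +{d}
  FIRST[S]={b,c,d}  FIRST[A]={b,d}  FIRST[B]={b,d}  FIRST[C]={b,d}
pass 4: done
  FIRST[S]={b,c,d}  FIRST[A]={b,d}  FIRST[B]={b,d}  FIRST[C]={b,d}

FOLLOW sets:
FOLLOW(S) := {$}
round 1:
  A→B B S: FOLLOW(B) ⊇ FIRST(B) = {b,d}; new: +{b,d}
  A→B B S: FOLLOW(B) ⊇ FIRST(S) = {b,c,d}; new: +{c}
  B→C C a: FOLLOW(C) ⊇ FIRST(C) = {b,d}; new: +{b,d}
  B→C C a: FOLLOW(C) ⊇ FIRST(a) = {a}; new: +{a}
  C→A d c: FOLLOW(A) ⊇ FIRST(d) = {d}; new: +{d}
  FOLLOW(S)={$}  FOLLOW(A)={d}  FOLLOW(B)={b,c,d}  FOLLOW(C)={a,b,d}
round 2:
  A→B B S: FOLLOW(S) ⊇ FOLLOW(A) ⊇ {d}; new: +{d}
  FOLLOW(S)={$,d}  FOLLOW(A)={d}  FOLLOW(B)={b,c,d}  FOLLOW(C)={a,b,d}
round 3: (stable)
  FOLLOW(S)={$,d}  FOLLOW(A)={d}  FOLLOW(B)={b,c,d}  FOLLOW(C)={a,b,d}

FOLLOW(C) = ["a", "b", "d"]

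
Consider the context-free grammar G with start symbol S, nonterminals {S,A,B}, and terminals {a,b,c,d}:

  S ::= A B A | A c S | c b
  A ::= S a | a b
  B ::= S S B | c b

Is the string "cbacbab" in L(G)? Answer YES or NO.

CNF form of G:
  S -> A X4 | A X5 | T2 T1
  A -> S T0 | T0 T1
  B -> S X3 | T2 T1
  T0 -> a
  T1 -> b
  T2 -> c
  X3 -> S B
  X4 -> B A
  X5 -> T2 S

CYK table (by increasing span):
  cell(0,0) c: {T2}  orig:{}
  cell(1,1) b: {T1}  orig:{}
  cell(2,2) a: {T0}  orig:{}
  cell(3,3) c: {T2}  orig:{}
  cell(4,4) b: {T1}  orig:{}
  cell(5,5) a: {T0}  orig:{}
  cell(6,6) b: {T1}  orig:{}
  cell(0,1) cb: {B,S}
  cell(1,2) ba: ∅
  cell(2,3) ac: ∅
  cell(3,4) cb: {B,S}
  cell(4,5) ba: ∅
  cell(5,6) ab: {A}
  cell(0,2) cba: {A}
  cell(1,3) bac: ∅
  cell(2,4) acb: ∅
  cell(3,5) cba: {A}
  cell(4,6) bab: ∅
  cell(0,3) cbac: ∅
  cell(1,4) bacb: ∅
  cell(2,5) acba: ∅
  cell(3,6) cbab: {X4}  orig:{}
  cell(0,4) cbacb: ∅
  cell(1,5) bacba: ∅
  cell(2,6) acbab: ∅
  cell(0,5) cbacba: ∅
  cell(1,6) bacbab: ∅
  cell(0,6) cbacbab: {S}

S ∈ T[0,6] ⇒ YES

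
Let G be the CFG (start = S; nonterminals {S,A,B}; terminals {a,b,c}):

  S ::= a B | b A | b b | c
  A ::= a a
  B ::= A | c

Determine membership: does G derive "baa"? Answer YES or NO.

CNF form of G:
  S -> T0 B | T1 A | T1 T1 | c
  A -> T0 T0
  B -> T0 T0 | c
  T0 -> a
  T1 -> b

CYK fill:
  cell(0,0) b: {T1}  orig:{}
  cell(1,1) a: {T0}  orig:{}
  cell(2,2) a: {T0}  orig:{}
  cell(0,1) ba: ∅
  cell(1,2) aa: {A,B}
  cell(0,2) baa: {S}

S ∈ T[0,2] ⇒ YES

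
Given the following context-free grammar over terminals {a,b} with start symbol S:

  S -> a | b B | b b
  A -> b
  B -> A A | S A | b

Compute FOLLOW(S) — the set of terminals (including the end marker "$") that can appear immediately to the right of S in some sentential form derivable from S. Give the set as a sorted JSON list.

Compute FIRST by fixpoint:
pass 1:
  A via A→b: +{b}
  B via B→A A: +{b}
  S via S→a: +{a}
  S via S→b B: +{b}
  S: {a,b}  A: {b}  B: {b}
pass 2:
  B via B→S A: +{a}
  S: {a,b}  A: {b}  B: {a,b}
pass 3: done
  S: {a,b}  A: {b}  B: {a,b}

Compute FOLLOW by fixpoint:
seed FOLLOW(S) with $
pass 1:
  B→A A: FOLLOW(A) ⊇ FIRST(A) = {b}; new: +{b}
  B→S A: FOLLOW(S) ⊇ FIRST(A) = {b}; new: +{b}
  S→b B: FOLLOW(B) ⊇ FOLLOW(S) ⊇ {$,b}; new: +{$,b}
  FOLLOW[S]={$,b}  FOLLOW[A]={b}  FOLLOW[B]={$,b}
pass 2:
  B→A A: FOLLOW(A) ⊇ FOLLOW(B) ⊇ {$,b}; new: +{$}
  FOLLOW[S]={$,b}  FOLLOW[A]={$,b}  FOLLOW[B]={$,b}
pass 3: done
  FOLLOW[S]={$,b}  FOLLOW[A]={$,b}  FOLLOW[B]={$,b}

FOLLOW(S) = ["$", "b"]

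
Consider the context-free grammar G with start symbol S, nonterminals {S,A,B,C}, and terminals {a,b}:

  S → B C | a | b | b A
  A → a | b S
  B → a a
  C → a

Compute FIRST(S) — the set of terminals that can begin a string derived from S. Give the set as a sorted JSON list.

FIRST iteration:
pass 1:
  A via A→a: +{a}
  A via A→b S: +{b}
  B via B→a a: +{a}
  C via C→a: +{a}
  S via S→B C: +{a}
  S via S→b: +{b}
  FIRST(S)={a,b}  FIRST(A)={a,b}  FIRST(B)={a}  FIRST(C)={a}
pass 2: (no change)
  FIRST(S)={a,b}  FIRST(A)={a,b}  FIRST(B)={a}  FIRST(C)={a}

FIRST(S) = ["a", "b"]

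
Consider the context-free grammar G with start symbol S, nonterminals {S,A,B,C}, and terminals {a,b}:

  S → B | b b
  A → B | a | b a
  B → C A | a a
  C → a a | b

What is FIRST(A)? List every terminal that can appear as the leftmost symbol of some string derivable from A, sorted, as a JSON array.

FIRST iteration:
pass 1:
  A via A→a: +{a}
  A via A→b a: +{b}
  B via B→a a: +{a}
  C via C→a a: +{a}
  C via C→b: +{b}
  S via S→B: +{a}
  S via S→b b: +{b}
  FIRST(S)={a,b}  FIRST(A)={a,b}  FIRST(B)={a}  FIRST(C)={a,b}
pass 2:
  B via B→C A: +{b}
  FIRST(S)={a,b}  FIRST(A)={a,b}  FIRST(B)={a,b}  FIRST(C)={a,b}
pass 3: (no change)
  FIRST(S)={a,b}  FIRST(A)={a,b}  FIRST(B)={a,b}  FIRST(C)={a,b}

FIRST(A) = ["a", "b"]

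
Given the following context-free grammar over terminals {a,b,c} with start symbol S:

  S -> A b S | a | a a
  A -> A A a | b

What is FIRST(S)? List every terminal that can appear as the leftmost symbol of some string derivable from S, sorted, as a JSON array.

FIRST iteration:
pass 1:
  A via A→b: +{b}
  S via S→A b S: +{b}
  S via S→a: +{a}
  S: {a,b}  A: {b}
pass 2: (no change)
  S: {a,b}  A: {b}

FIRST(S) = ["a", "b"]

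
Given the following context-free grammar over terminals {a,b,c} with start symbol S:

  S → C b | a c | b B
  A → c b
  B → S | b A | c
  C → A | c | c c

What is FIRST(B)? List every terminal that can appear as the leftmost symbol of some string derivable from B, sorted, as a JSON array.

FIRST sets, iterate to fixpoint:
iter 1:
  A via A→c b: +{c}
  B via B→b A: +{b}
  B via B→c: +{c}
  C via C→A: +{c}
  S via S→C b: +{c}
  S via S→a c: +{a}
  S via S→b B: +{b}
  FIRST[S]={a,b,c}  FIRST[A]={c}  FIRST[B]={b,c}  FIRST[C]={c}
iter 2:
  B via B→S: +{a}
  FIRST[S]={a,b,c}  FIRST[A]={c}  FIRST[B]={a,b,c}  FIRST[C]={c}
iter 3: (stable)
  FIRST[S]={a,b,c}  FIRST[A]={c}  FIRST[B]={a,b,c}  FIRST[C]={c}

FIRST(B) = ["a", "b", "c"]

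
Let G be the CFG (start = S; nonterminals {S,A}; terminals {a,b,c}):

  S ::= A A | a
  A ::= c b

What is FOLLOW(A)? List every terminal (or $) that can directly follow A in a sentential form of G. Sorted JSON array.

FIRST sets, iterate to fixpoint:
iter 1:
  A via A→c b: +{c}
  S via S→A A: +{c}
  S via S→a: +{a}
  FIRST[S]={a,c}  FIRST[A]={c}
iter 2: — fixpoint
  FIRST[S]={a,c}  FIRST[A]={c}

FOLLOW sets:
initialize: $ ∈ FOLLOW(S)
[1]
  S→A A: FOLLOW(A) ⊇ FIRST(A) = {c}; new: +{c}
  S→A A: FOLLOW(A) ⊇ FOLLOW(S) ⊇ {$}; new: +{$}
  FOLLOW[S]={$}  FOLLOW[A]={$,c}
[2] done
  FOLLOW[S]={$}  FOLLOW[A]={$,c}

FOLLOW(A) = ["$", "c"]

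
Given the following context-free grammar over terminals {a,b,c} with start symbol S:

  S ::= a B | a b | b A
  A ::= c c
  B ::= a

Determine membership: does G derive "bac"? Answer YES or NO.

CNF form of G:
  S -> T1 B | T1 T2 | T2 A
  A -> T0 T0
  B -> a
  T0 -> c
  T1 -> a
  T2 -> b

CYK fill:
  [0..0]={T2}  "b"  orig:{}
  [1..1]={B,T1}  "a"  orig:{B}
  [2..2]={T0}  "c"  orig:{}
  [0..1]=∅  "ba"
  [1..2]=∅  "ac"
  [0..2]=∅  "bac"

S ∉ T[0,2] ⇒ NO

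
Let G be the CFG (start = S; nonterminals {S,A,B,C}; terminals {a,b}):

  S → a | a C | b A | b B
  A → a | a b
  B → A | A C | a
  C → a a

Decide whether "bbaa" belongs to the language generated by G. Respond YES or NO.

CNF form of G:
  S -> T0 C | T1 A | T1 B | a
  A -> T0 T1 | a
  B -> A C | T0 T1 | a
  C -> T0 T0
  T0 -> a
  T1 -> b

CYK table (by increasing span):
  cell(0,0) b: {T1}  orig:{}
  cell(1,1) b: {T1}  orig:{}
  cell(2,2) a: {A,B,S,T0}  orig:{A,B,S}
  cell(3,3) a: {A,B,S,T0}  orig:{A,B,S}
  cell(0,1) bb: ∅
  cell(1,2) ba: {S}
  cell(2,3) aa: {C}
  cell(0,2) bba: ∅
  cell(1,3) baa: ∅
  cell(0,3) bbaa: ∅

S ∉ T[0,3] ⇒ NO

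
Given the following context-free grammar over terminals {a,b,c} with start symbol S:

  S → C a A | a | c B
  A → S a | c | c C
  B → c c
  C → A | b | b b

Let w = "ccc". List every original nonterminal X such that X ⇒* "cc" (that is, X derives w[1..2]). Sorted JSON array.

CNF form of G:
  S -> C X3 | T1 B | a
  A -> S T0 | T1 C | c
  B -> T1 T1
  C -> S T0 | T1 C | T2 T2 | b | c
  T0 -> a
  T1 -> c
  T2 -> b
  X3 -> T0 A

CYK table (by increasing span) — only the sub-triangle for w[1..2]:
  T[1,1] 'c' = {A,C,T1}  orig:{A,C}
  T[2,2] 'c' = {A,C,T1}  orig:{A,C}
  T[1,2] 'cc' = {A,B,C}

Original NTs in T[1,2] deriving "cc": ["A", "B", "C"]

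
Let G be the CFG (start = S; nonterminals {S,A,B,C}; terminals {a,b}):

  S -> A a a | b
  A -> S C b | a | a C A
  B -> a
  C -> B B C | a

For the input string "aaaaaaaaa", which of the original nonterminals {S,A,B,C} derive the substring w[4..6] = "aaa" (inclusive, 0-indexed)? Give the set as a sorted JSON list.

Convert to CNF:
  S -> A X5 | b
  A -> S X2 | T1 X3 | a
  B -> a
  C -> B X4 | a
  T0 -> b
  T1 -> a
  X2 -> C T0
  X3 -> C A
  X4 -> B C
  X5 -> T1 T1

CYK table (by increasing span) (cells [i..j] with 4 ≤ i ≤ j ≤ 6 only):
  cell(4,4) a: {A,B,C,T1}  orig:{A,B,C}
  cell(5,5) a: {A,B,C,T1}  orig:{A,B,C}
  cell(6,6) a: {A,B,C,T1}  orig:{A,B,C}
  cell(4,5) aa: {X3,X4,X5}  orig:{}
  cell(5,6) aa: {X3,X4,X5}  orig:{}
  cell(4,6) aaa: {A,C,S}

Original NTs in T[4,6] deriving "aaa": ["A", "C", "S"]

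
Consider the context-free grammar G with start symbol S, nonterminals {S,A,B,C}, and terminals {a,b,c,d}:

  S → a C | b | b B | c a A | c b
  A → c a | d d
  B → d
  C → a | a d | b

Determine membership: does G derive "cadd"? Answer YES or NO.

Convert to CNF:
  S -> T0 T3 | T0 X4 | T1 C | T3 B | b
  A -> T0 T1 | T2 T2
  B -> d
  C -> T1 T2 | a | b
  T0 -> c
  T1 -> a
  T2 -> d
  T3 -> b
  X4 -> T1 A

CYK fill:
  cell(0,0) c: {T0}  orig:{}
  cell(1,1) a: {C,T1}  orig:{C}
  cell(2,2) d: {B,T2}  orig:{B}
  cell(3,3) d: {B,T2}  orig:{B}
  cell(0,1) ca: {A}
  cell(1,2) ad: {C}
  cell(2,3) dd: {A}
  cell(0,2) cad: ∅
  cell(1,3) add: {X4}  orig:{}
  cell(0,3) cadd: {S}

S ∈ T[0,3] ⇒ YES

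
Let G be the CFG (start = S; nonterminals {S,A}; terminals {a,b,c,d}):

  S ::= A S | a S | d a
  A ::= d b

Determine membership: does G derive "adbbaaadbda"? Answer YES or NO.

CNF form of G:
  S -> A S | T0 T2 | T2 S
  A -> T0 T1
  T0 -> d
  T1 -> b
  T2 -> a

Fill CYK table bottom-up:
  cell(0,0) a: {T2}  orig:{}
  cell(1,1) d: {T0}  orig:{}
  cell(2,2) b: {T1}  orig:{}
  cell(3,3) b: {T1}  orig:{}
  cell(4,4) a: {T2}  orig:{}
  cell(5,5) a: {T2}  orig:{}
  cell(6,6) a: {T2}  orig:{}
  cell(7,7) d: {T0}  orig:{}
  cell(8,8) b: {T1}  orig:{}
  cell(9,9) d: {T0}  orig:{}
  cell(10,10) a: {T2}  orig:{}
  cell(0,1) ad: ∅
  cell(1,2) db: {A}
  cell(2,3) bb: ∅
  cell(3,4) ba: ∅
  cell(4,5) aa: ∅
  cell(5,6) aa: ∅
  cell(6,7) ad: ∅
  cell(7,8) db: {A}
  cell(8,9) bd: ∅
  cell(9,10) da: {S}
  cell(0,2) adb: ∅
  cell(1,3) dbb: ∅
  cell(2,4) bba: ∅
  cell(3,5) baa: ∅
  cell(4,6) aaa: ∅
  cell(5,7) aad: ∅
  cell(6,8) adb: ∅
  cell(7,9) dbd: ∅
  cell(8,10) bda: ∅
  cell(0,3) adbb: ∅
  cell(1,4) dbba: ∅
  cell(2,5) bbaa: ∅
  cell(3,6) baaa: ∅
  cell(4,7) aaad: ∅
  cell(5,8) aadb: ∅
  cell(6,9) adbd: ∅
  cell(7,10) dbda: {S}
  cell(0,4) adbba: ∅
  cell(1,5) dbbaa: ∅
  cell(2,6) bbaaa: ∅
  cell(3,7) baaad: ∅
  cell(4,8) aaadb: ∅
  cell(5,9) aadbd: ∅
  cell(6,10) adbda: {S}
  cell(0,5) adbbaa: ∅
  cell(1,6) dbbaaa: ∅
  cell(2,7) bbaaad: ∅
  cell(3,8) baaadb: ∅
  cell(4,9) aaadbd: ∅
  cell(5,10) aadbda: {S}
  cell(0,6) adbbaaa: ∅
  cell(1,7) dbbaaad: ∅
  cell(2,8) bbaaadb: ∅
  cell(3,9) baaadbd: ∅
  cell(4,10) aaadbda: {S}
  cell(0,7) adbbaaad: ∅
  cell(1,8) dbbaaadb: ∅
  cell(2,9) bbaaadbd: ∅
  cell(3,10) baaadbda: ∅
  cell(0,8) adbbaaadb: ∅
  cell(1,9) dbbaaadbd: ∅
  cell(2,10) bbaaadbda: ∅
  cell(0,9) adbbaaadbd: ∅
  cell(1,10) dbbaaadbda: ∅
  cell(0,10) adbbaaadbda: ∅

S ∉ T[0,10] ⇒ NO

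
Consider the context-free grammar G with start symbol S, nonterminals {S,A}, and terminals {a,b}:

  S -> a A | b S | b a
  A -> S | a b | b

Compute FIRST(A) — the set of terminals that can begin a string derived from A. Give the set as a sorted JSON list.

Compute FIRST by fixpoint:
round 1:
  A via A→a b: +{a}
  A via A→b: +{b}
  S via S→a A: +{a}
  S via S→b S: +{b}
  FIRST(S)={a,b}  FIRST(A)={a,b}
round 2: (no change)
  FIRST(S)={a,b}  FIRST(A)={a,b}

FIRST(A) = ["a", "b"]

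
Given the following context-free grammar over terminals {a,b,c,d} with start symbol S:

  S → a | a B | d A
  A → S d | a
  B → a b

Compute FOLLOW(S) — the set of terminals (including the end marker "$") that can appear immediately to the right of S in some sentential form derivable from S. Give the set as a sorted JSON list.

FIRST iteration:
iter 1:
  A via A→a: +{a}
  B via B→a b: +{a}
  S via S→a: +{a}
  S via S→d A: +{d}
  S: {a,d}  A: {a}  B: {a}
iter 2:
  A via A→S d: +{d}
  S: {a,d}  A: {a,d}  B: {a}
iter 3: — fixpoint
  S: {a,d}  A: {a,d}  B: {a}

FOLLOW iteration:
seed FOLLOW(S) with $
round 1:
  A→S d: FOLLOW(S) ⊇ FIRST(d) = {d}; new: +{d}
  S→a B: FOLLOW(B) ⊇ FOLLOW(S) ⊇ {$,d}; new: +{$,d}
  S→d A: FOLLOW(A) ⊇ FOLLOW(S) ⊇ {$,d}; new: +{$,d}
  S: {$,d}  A: {$,d}  B: {$,d}
round 2: (stable)
  S: {$,d}  A: {$,d}  B: {$,d}

FOLLOW(S) = ["$", "d"]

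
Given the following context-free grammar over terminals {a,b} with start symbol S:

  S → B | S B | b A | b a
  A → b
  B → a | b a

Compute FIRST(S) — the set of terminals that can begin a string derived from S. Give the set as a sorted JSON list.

Compute FIRST by fixpoint:
[1]
  A via A→b: +{b}
  B via B→a: +{a}
  B via B→b a: +{b}
  S via S→B: +{a,b}
  S: {a,b}  A: {b}  B: {a,b}
[2] (no change)
  S: {a,b}  A: {b}  B: {a,b}

FIRST(S) = ["a", "b"]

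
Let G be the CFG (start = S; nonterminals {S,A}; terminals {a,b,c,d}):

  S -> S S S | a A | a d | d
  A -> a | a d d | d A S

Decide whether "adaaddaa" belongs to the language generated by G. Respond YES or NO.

Convert to CNF:
  S -> S X4 | T0 A | T0 T1 | d
  A -> T0 X2 | T1 X3 | a
  T0 -> a
  T1 -> d
  X2 -> T1 T1
  X3 -> A S
  X4 -> S S

Fill CYK table bottom-up:
  [0..0]={A,T0}  "a"  orig:{A}
  [1..1]={S,T1}  "d"  orig:{S}
  [2..2]={A,T0}  "a"  orig:{A}
  [3..3]={A,T0}  "a"  orig:{A}
  [4..4]={S,T1}  "d"  orig:{S}
  [5..5]={S,T1}  "d"  orig:{S}
  [6..6]={A,T0}  "a"  orig:{A}
  [7..7]={A,T0}  "a"  orig:{A}
  [0..1]={S,X3}  "ad"  orig:{S}
  [1..2]=∅  "da"
  [2..3]={S}  "aa"
  [3..4]={S,X3}  "ad"  orig:{S}
  [4..5]={X2,X4}  "dd"  orig:{}
  [5..6]=∅  "da"
  [6..7]={S}  "aa"
  [0..2]=∅  "ada"
  [1..3]={X4}  "daa"  orig:{}
  [2..4]={X3,X4}  "aad"  orig:{}
  [3..5]={A,X4}  "add"  orig:{A}
  [4..6]=∅  "dda"
  [5..7]={X4}  "daa"  orig:{}
  [0..3]={X4}  "adaa"  orig:{}
  [1..4]={A,S}  "daad"
  [2..5]={S}  "aadd"
  [3..6]=∅  "adda"
  [4..7]={S}  "ddaa"
  [0..4]={S,X3}  "adaad"  orig:{S}
  [1..5]={X3,X4}  "daadd"  orig:{}
  [2..6]=∅  "aadda"
  [3..7]={S,X3}  "addaa"  orig:{S}
  [0..5]={X4}  "adaadd"  orig:{}
  [1..6]=∅  "daadda"
  [2..7]={X3,X4}  "aaddaa"  orig:{}
  [0..6]=∅  "adaadda"
  [1..7]={A,S}  "daaddaa"
  [0..7]={S,X3}  "adaaddaa"  orig:{S}

S ∈ T[0,7] ⇒ YES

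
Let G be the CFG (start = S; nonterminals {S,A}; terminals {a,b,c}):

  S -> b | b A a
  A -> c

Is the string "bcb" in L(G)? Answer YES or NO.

Convert to CNF:
  S -> T0 X2 | b
  A -> c
  T0 -> b
  T1 -> a
  X2 -> A T1

CYK table (by increasing span):
  [0..0]={S,T0}  "b"  orig:{S}
  [1..1]={A}  "c"
  [2..2]={S,T0}  "b"  orig:{S}
  [0..1]=∅  "bc"
  [1..2]=∅  "cb"
  [0..2]=∅  "bcb"

S ∉ T[0,2] ⇒ NO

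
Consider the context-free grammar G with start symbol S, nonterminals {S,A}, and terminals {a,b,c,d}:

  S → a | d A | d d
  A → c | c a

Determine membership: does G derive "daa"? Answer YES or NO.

CNF form of G:
  S -> T2 A | T2 T2 | a
  A -> T0 T1 | c
  T0 -> c
  T1 -> a
  T2 -> d

CYK fill:
  cell(0,0) d: {T2}  orig:{}
  cell(1,1) a: {S,T1}  orig:{S}
  cell(2,2) a: {S,T1}  orig:{S}
  cell(0,1) da: ∅
  cell(1,2) aa: ∅
  cell(0,2) daa: ∅

S ∉ T[0,2] ⇒ NO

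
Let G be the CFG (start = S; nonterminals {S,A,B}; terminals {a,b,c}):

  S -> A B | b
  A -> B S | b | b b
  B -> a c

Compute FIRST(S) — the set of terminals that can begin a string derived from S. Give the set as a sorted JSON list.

FIRST sets, iterate to fixpoint:
pass 1:
  A via A→b: +{b}
  B via B→a c: +{a}
  S via S→A B: +{b}
  FIRST[S]={b}  FIRST[A]={b}  FIRST[B]={a}
pass 2:
  A via A→B S: +{a}
  S via S→A B: +{a}
  FIRST[S]={a,b}  FIRST[A]={a,b}  FIRST[B]={a}
pass 3: done
  FIRST[S]={a,b}  FIRST[A]={a,b}  FIRST[B]={a}

FIRST(S) = ["a", "b"]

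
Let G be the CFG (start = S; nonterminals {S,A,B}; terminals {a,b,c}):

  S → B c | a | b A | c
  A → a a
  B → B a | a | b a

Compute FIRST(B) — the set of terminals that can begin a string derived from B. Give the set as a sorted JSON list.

Compute FIRST by fixpoint:
round 1:
  A via A→a a: +{a}
  B via B→a: +{a}
  B via B→b a: +{b}
  S via S→B c: +{a,b}
  S via S→c: +{c}
  FIRST[S]={a,b,c}  FIRST[A]={a}  FIRST[B]={a,b}
round 2: (no change)
  FIRST[S]={a,b,c}  FIRST[A]={a}  FIRST[B]={a,b}

FIRST(B) = ["a", "b"]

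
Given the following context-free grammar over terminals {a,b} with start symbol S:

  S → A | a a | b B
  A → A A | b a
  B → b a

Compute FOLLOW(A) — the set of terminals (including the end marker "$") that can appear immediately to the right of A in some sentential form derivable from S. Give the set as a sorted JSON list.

Compute FIRST by fixpoint:
iter 1:
  A via A→b a: +{b}
  B via B→b a: +{b}
  S via S→A: +{b}
  S via S→a a: +{a}
  S: {a,b}  A: {b}  B: {b}
iter 2: — fixpoint
  S: {a,b}  A: {b}  B: {b}

Compute FOLLOW by fixpoint:
initialize: $ ∈ FOLLOW(S)
round 1:
  A→A A: FOLLOW(A) ⊇ FIRST(A) = {b}; new: +{b}
  S→A: FOLLOW(A) ⊇ FOLLOW(S) ⊇ {$}; new: +{$}
  S→b B: FOLLOW(B) ⊇ FOLLOW(S) ⊇ {$}; new: +{$}
  FOLLOW(S)={$}  FOLLOW(A)={$,b}  FOLLOW(B)={$}
round 2: (no change)
  FOLLOW(S)={$}  FOLLOW(A)={$,b}  FOLLOW(B)={$}

FOLLOW(A) = ["$", "b"]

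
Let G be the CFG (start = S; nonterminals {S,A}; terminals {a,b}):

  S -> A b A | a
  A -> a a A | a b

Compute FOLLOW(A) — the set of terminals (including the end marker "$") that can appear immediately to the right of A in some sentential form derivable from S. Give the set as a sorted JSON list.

FIRST sets, iterate to fixpoint:
pass 1:
  A via A→a a A: +{a}
  S via S→A b A: +{a}
  FIRST(S)={a}  FIRST(A)={a}
pass 2: (stable)
  FIRST(S)={a}  FIRST(A)={a}

Compute FOLLOW by fixpoint:
initialize: $ ∈ FOLLOW(S)
round 1:
  S→A b A: FOLLOW(A) ⊇ FIRST(b) = {b}; new: +{b}
  S→A b A: FOLLOW(A) ⊇ FOLLOW(S) ⊇ {$}; new: +{$}
  FOLLOW(S)={$}  FOLLOW(A)={$,b}
round 2: done
  FOLLOW(S)={$}  FOLLOW(A)={$,b}

FOLLOW(A) = ["$", "b"]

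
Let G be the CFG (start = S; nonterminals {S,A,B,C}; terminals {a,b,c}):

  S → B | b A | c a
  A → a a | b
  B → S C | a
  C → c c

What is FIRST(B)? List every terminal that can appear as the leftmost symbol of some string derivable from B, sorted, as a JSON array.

FIRST iteration:
pass 1:
  A via A→a a: +{a}
  A via A→b: +{b}
  B via B→a: +{a}
  C via C→c c: +{c}
  S via S→B: +{a}
  S via S→b A: +{b}
  S via S→c a: +{c}
  FIRST(S)={a,b,c}  FIRST(A)={a,b}  FIRST(B)={a}  FIRST(C)={c}
pass 2:
  B via B→S C: +{b,c}
  FIRST(S)={a,b,c}  FIRST(A)={a,b}  FIRST(B)={a,b,c}  FIRST(C)={c}
pass 3: (stable)
  FIRST(S)={a,b,c}  FIRST(A)={a,b}  FIRST(B)={a,b,c}  FIRST(C)={c}

FIRST(B) = ["a", "b", "c"]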